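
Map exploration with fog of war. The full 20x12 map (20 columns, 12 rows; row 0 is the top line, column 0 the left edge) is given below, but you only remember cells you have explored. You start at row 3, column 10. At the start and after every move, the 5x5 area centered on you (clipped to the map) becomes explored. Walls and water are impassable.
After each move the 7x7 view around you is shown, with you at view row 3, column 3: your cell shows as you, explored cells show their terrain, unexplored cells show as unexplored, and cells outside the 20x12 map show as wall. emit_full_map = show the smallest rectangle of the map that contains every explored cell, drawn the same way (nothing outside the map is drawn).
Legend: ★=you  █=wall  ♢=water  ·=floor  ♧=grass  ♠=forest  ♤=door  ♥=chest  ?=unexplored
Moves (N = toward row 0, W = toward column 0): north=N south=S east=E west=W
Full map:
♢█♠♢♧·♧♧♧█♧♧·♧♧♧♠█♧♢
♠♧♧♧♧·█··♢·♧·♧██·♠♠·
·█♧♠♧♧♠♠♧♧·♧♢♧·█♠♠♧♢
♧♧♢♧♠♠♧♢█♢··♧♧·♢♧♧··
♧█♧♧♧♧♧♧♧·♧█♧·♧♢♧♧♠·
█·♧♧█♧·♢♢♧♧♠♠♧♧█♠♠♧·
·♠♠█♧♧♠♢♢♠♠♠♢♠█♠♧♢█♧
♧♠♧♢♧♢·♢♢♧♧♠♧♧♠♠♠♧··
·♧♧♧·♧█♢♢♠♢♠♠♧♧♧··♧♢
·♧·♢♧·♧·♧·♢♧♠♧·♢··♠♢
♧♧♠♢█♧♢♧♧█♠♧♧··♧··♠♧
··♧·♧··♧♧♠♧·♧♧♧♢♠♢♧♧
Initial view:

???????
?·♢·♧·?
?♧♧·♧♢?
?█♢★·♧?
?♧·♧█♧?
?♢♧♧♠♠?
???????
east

???????
·♢·♧·♧?
♧♧·♧♢♧?
█♢·★♧♧?
♧·♧█♧·?
♢♧♧♠♠♧?
???????

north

███████
?█♧♧·♧?
·♢·♧·♧?
♧♧·★♢♧?
█♢··♧♧?
♧·♧█♧·?
♢♧♧♠♠♧?

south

?█♧♧·♧?
·♢·♧·♧?
♧♧·♧♢♧?
█♢·★♧♧?
♧·♧█♧·?
♢♧♧♠♠♧?
???????

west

??█♧♧·♧
?·♢·♧·♧
?♧♧·♧♢♧
?█♢★·♧♧
?♧·♧█♧·
?♢♧♧♠♠♧
???????

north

███████
?♧█♧♧·♧
?·♢·♧·♧
?♧♧★♧♢♧
?█♢··♧♧
?♧·♧█♧·
?♢♧♧♠♠♧

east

███████
♧█♧♧·♧?
·♢·♧·♧?
♧♧·★♢♧?
█♢··♧♧?
♧·♧█♧·?
♢♧♧♠♠♧?

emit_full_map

♧█♧♧·♧
·♢·♧·♧
♧♧·★♢♧
█♢··♧♧
♧·♧█♧·
♢♧♧♠♠♧

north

███████
███████
♧█♧♧·♧?
·♢·★·♧?
♧♧·♧♢♧?
█♢··♧♧?
♧·♧█♧·?

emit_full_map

♧█♧♧·♧
·♢·★·♧
♧♧·♧♢♧
█♢··♧♧
♧·♧█♧·
♢♧♧♠♠♧


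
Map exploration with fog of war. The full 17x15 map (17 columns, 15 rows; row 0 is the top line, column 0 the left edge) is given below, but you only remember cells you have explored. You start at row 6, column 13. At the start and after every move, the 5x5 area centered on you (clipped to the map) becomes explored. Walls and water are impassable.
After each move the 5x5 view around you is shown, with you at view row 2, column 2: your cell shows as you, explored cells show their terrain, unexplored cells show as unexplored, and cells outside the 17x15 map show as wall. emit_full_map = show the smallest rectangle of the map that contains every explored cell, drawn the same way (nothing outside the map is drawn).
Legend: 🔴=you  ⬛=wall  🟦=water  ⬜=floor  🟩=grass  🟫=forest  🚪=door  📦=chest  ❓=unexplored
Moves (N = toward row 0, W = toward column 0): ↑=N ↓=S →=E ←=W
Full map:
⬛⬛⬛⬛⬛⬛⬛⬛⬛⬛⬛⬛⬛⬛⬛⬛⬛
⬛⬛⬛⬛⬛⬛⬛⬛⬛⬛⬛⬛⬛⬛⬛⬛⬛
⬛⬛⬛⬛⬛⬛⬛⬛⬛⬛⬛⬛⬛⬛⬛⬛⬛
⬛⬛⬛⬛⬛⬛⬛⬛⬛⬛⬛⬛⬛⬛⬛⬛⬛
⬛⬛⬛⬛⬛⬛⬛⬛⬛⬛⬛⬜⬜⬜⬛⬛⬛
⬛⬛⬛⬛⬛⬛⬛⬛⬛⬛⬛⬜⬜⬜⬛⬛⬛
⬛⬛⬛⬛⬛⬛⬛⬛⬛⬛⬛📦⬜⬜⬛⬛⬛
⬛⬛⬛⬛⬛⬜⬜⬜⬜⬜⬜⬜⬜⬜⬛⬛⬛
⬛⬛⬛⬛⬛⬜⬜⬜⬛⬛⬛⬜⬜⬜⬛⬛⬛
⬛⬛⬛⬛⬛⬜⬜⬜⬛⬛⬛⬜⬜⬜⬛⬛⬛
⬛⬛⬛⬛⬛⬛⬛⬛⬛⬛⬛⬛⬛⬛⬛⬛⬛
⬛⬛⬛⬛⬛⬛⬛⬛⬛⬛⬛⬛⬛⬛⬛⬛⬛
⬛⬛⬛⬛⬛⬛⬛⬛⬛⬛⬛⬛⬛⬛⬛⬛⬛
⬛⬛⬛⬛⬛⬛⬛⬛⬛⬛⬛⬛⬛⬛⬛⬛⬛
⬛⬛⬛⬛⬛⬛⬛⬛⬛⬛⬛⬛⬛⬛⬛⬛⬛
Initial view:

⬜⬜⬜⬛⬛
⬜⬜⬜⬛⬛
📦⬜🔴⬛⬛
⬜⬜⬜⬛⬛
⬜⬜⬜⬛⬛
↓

⬜⬜⬜⬛⬛
📦⬜⬜⬛⬛
⬜⬜🔴⬛⬛
⬜⬜⬜⬛⬛
⬜⬜⬜⬛⬛

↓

📦⬜⬜⬛⬛
⬜⬜⬜⬛⬛
⬜⬜🔴⬛⬛
⬜⬜⬜⬛⬛
⬛⬛⬛⬛⬛

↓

⬜⬜⬜⬛⬛
⬜⬜⬜⬛⬛
⬜⬜🔴⬛⬛
⬛⬛⬛⬛⬛
⬛⬛⬛⬛⬛

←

⬜⬜⬜⬜⬛
⬛⬜⬜⬜⬛
⬛⬜🔴⬜⬛
⬛⬛⬛⬛⬛
⬛⬛⬛⬛⬛

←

⬜⬜⬜⬜⬜
⬛⬛⬜⬜⬜
⬛⬛🔴⬜⬜
⬛⬛⬛⬛⬛
⬛⬛⬛⬛⬛

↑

⬛⬛📦⬜⬜
⬜⬜⬜⬜⬜
⬛⬛🔴⬜⬜
⬛⬛⬜⬜⬜
⬛⬛⬛⬛⬛

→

⬛📦⬜⬜⬛
⬜⬜⬜⬜⬛
⬛⬜🔴⬜⬛
⬛⬜⬜⬜⬛
⬛⬛⬛⬛⬛

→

📦⬜⬜⬛⬛
⬜⬜⬜⬛⬛
⬜⬜🔴⬛⬛
⬜⬜⬜⬛⬛
⬛⬛⬛⬛⬛

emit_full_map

❓❓⬜⬜⬜⬛⬛
❓❓⬜⬜⬜⬛⬛
⬛⬛📦⬜⬜⬛⬛
⬜⬜⬜⬜⬜⬛⬛
⬛⬛⬜⬜🔴⬛⬛
⬛⬛⬜⬜⬜⬛⬛
⬛⬛⬛⬛⬛⬛⬛
⬛⬛⬛⬛⬛⬛⬛

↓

⬜⬜⬜⬛⬛
⬜⬜⬜⬛⬛
⬜⬜🔴⬛⬛
⬛⬛⬛⬛⬛
⬛⬛⬛⬛⬛

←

⬜⬜⬜⬜⬛
⬛⬜⬜⬜⬛
⬛⬜🔴⬜⬛
⬛⬛⬛⬛⬛
⬛⬛⬛⬛⬛

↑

⬛📦⬜⬜⬛
⬜⬜⬜⬜⬛
⬛⬜🔴⬜⬛
⬛⬜⬜⬜⬛
⬛⬛⬛⬛⬛


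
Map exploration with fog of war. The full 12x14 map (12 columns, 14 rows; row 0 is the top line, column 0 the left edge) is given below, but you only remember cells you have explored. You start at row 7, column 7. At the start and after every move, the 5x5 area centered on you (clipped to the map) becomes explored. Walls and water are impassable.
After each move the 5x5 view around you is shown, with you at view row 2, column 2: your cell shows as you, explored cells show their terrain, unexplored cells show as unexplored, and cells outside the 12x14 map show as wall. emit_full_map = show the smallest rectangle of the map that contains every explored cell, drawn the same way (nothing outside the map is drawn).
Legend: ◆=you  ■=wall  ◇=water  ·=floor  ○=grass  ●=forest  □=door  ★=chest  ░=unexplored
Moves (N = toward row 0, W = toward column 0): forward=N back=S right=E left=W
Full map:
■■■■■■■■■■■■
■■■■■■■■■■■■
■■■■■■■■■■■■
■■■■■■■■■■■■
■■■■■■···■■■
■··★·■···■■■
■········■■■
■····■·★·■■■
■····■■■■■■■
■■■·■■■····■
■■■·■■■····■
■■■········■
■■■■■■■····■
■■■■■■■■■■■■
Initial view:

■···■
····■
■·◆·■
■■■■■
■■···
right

···■■
···■■
·★◆■■
■■■■■
■····

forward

···■■
···■■
··◆■■
·★·■■
■■■■■

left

■···■
■···■
··◆·■
■·★·■
■■■■■

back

■···■
····■
■·◆·■
■■■■■
■■···

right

···■■
···■■
·★◆■■
■■■■■
■····

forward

···■■
···■■
··◆■■
·★·■■
■■■■■

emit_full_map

■···■■
■···■■
···◆■■
■·★·■■
■■■■■■
■■····


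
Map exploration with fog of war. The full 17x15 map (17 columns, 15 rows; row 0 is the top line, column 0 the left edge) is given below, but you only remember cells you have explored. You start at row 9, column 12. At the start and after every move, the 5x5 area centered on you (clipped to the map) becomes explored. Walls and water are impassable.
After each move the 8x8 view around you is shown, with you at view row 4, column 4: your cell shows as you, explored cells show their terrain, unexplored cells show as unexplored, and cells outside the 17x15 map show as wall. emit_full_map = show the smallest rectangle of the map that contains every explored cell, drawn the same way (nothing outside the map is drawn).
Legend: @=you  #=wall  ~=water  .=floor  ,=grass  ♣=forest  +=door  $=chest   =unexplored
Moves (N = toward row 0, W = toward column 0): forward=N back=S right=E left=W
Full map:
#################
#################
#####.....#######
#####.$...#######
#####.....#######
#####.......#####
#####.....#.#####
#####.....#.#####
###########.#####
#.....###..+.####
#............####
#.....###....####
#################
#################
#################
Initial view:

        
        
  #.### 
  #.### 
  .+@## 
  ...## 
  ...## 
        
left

        
        
  .#.###
  ##.###
  ..@.##
  ....##
  ....##
        

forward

        
        
  .#.## 
  .#.###
  ##@###
  ..+.##
  ....##
  ....##

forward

        
        
  ...## 
  .#.## 
  .#@###
  ##.###
  ..+.##
  ....##

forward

        
        
  .#### 
  ...## 
  .#@## 
  .#.###
  ##.###
  ..+.##

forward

        
        
  .#### 
  .#### 
  ..@## 
  .#.## 
  .#.###
  ##.###

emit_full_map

.#### 
.#### 
..@## 
.#.## 
.#.###
##.###
..+.##
....##
....##

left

        
        
  ..####
  ..####
  ..@.##
  ..#.##
  ..#.##
   ##.##

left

        
        
  ...###
  ...###
  ..@..#
  ...#.#
  ...#.#
    ##.#

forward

        
        
  ...## 
  ...###
  ..@###
  .....#
  ...#.#
  ...#.#

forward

########
        
  ##### 
  ...## 
  ..@###
  ...###
  .....#
  ...#.#

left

########
        
  ######
  ....##
  $.@.##
  ....##
  ......
   ...#.

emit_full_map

######   
....##   
$.@.#### 
....#### 
......## 
 ...#.## 
 ...#.###
   ##.###
   ..+.##
   ....##
   ....##

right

########
        
 ###### 
 ....## 
 $..@###
 ....###
 ......#
  ...#.#

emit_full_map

######   
....##   
$..@#### 
....#### 
......## 
 ...#.## 
 ...#.###
   ##.###
   ..+.##
   ....##
   ....##


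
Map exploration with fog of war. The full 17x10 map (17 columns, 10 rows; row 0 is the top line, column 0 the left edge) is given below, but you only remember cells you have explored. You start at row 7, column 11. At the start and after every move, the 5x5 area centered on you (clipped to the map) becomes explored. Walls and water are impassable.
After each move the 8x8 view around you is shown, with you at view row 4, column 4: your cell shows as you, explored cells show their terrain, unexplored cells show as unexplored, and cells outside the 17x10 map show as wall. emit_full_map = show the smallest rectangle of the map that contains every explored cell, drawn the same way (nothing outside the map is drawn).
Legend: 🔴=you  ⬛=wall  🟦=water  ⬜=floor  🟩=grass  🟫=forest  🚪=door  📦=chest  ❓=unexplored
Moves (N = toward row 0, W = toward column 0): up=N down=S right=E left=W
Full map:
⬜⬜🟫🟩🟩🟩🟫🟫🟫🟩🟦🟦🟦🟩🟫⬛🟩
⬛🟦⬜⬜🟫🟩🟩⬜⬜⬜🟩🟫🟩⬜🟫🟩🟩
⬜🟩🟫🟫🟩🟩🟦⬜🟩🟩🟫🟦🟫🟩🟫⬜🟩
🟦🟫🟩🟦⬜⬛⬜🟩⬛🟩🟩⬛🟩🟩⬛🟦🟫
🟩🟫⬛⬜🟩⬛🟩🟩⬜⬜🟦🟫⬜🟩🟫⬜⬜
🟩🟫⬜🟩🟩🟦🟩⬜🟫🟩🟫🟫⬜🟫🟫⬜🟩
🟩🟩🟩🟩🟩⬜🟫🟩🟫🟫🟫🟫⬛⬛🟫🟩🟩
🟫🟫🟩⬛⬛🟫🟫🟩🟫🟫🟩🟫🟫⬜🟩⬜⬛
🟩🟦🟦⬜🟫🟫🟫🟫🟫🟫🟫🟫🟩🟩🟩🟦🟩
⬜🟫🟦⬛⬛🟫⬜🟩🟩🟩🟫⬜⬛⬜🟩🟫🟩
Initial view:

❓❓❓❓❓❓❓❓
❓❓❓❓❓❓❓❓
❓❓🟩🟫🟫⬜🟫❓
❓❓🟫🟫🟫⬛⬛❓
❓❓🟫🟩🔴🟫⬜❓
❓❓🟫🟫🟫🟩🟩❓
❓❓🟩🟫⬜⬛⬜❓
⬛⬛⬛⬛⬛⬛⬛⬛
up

❓❓❓❓❓❓❓❓
❓❓❓❓❓❓❓❓
❓❓⬜🟦🟫⬜🟩❓
❓❓🟩🟫🟫⬜🟫❓
❓❓🟫🟫🔴⬛⬛❓
❓❓🟫🟩🟫🟫⬜❓
❓❓🟫🟫🟫🟩🟩❓
❓❓🟩🟫⬜⬛⬜❓

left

❓❓❓❓❓❓❓❓
❓❓❓❓❓❓❓❓
❓❓⬜⬜🟦🟫⬜🟩
❓❓🟫🟩🟫🟫⬜🟫
❓❓🟫🟫🔴🟫⬛⬛
❓❓🟫🟫🟩🟫🟫⬜
❓❓🟫🟫🟫🟫🟩🟩
❓❓❓🟩🟫⬜⬛⬜

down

❓❓❓❓❓❓❓❓
❓❓⬜⬜🟦🟫⬜🟩
❓❓🟫🟩🟫🟫⬜🟫
❓❓🟫🟫🟫🟫⬛⬛
❓❓🟫🟫🔴🟫🟫⬜
❓❓🟫🟫🟫🟫🟩🟩
❓❓🟩🟩🟫⬜⬛⬜
⬛⬛⬛⬛⬛⬛⬛⬛

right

❓❓❓❓❓❓❓❓
❓⬜⬜🟦🟫⬜🟩❓
❓🟫🟩🟫🟫⬜🟫❓
❓🟫🟫🟫🟫⬛⬛❓
❓🟫🟫🟩🔴🟫⬜❓
❓🟫🟫🟫🟫🟩🟩❓
❓🟩🟩🟫⬜⬛⬜❓
⬛⬛⬛⬛⬛⬛⬛⬛

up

❓❓❓❓❓❓❓❓
❓❓❓❓❓❓❓❓
❓⬜⬜🟦🟫⬜🟩❓
❓🟫🟩🟫🟫⬜🟫❓
❓🟫🟫🟫🔴⬛⬛❓
❓🟫🟫🟩🟫🟫⬜❓
❓🟫🟫🟫🟫🟩🟩❓
❓🟩🟩🟫⬜⬛⬜❓

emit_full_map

⬜⬜🟦🟫⬜🟩
🟫🟩🟫🟫⬜🟫
🟫🟫🟫🔴⬛⬛
🟫🟫🟩🟫🟫⬜
🟫🟫🟫🟫🟩🟩
🟩🟩🟫⬜⬛⬜

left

❓❓❓❓❓❓❓❓
❓❓❓❓❓❓❓❓
❓❓⬜⬜🟦🟫⬜🟩
❓❓🟫🟩🟫🟫⬜🟫
❓❓🟫🟫🔴🟫⬛⬛
❓❓🟫🟫🟩🟫🟫⬜
❓❓🟫🟫🟫🟫🟩🟩
❓❓🟩🟩🟫⬜⬛⬜

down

❓❓❓❓❓❓❓❓
❓❓⬜⬜🟦🟫⬜🟩
❓❓🟫🟩🟫🟫⬜🟫
❓❓🟫🟫🟫🟫⬛⬛
❓❓🟫🟫🔴🟫🟫⬜
❓❓🟫🟫🟫🟫🟩🟩
❓❓🟩🟩🟫⬜⬛⬜
⬛⬛⬛⬛⬛⬛⬛⬛

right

❓❓❓❓❓❓❓❓
❓⬜⬜🟦🟫⬜🟩❓
❓🟫🟩🟫🟫⬜🟫❓
❓🟫🟫🟫🟫⬛⬛❓
❓🟫🟫🟩🔴🟫⬜❓
❓🟫🟫🟫🟫🟩🟩❓
❓🟩🟩🟫⬜⬛⬜❓
⬛⬛⬛⬛⬛⬛⬛⬛

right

❓❓❓❓❓❓❓❓
⬜⬜🟦🟫⬜🟩❓❓
🟫🟩🟫🟫⬜🟫🟫❓
🟫🟫🟫🟫⬛⬛🟫❓
🟫🟫🟩🟫🔴⬜🟩❓
🟫🟫🟫🟫🟩🟩🟩❓
🟩🟩🟫⬜⬛⬜🟩❓
⬛⬛⬛⬛⬛⬛⬛⬛

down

⬜⬜🟦🟫⬜🟩❓❓
🟫🟩🟫🟫⬜🟫🟫❓
🟫🟫🟫🟫⬛⬛🟫❓
🟫🟫🟩🟫🟫⬜🟩❓
🟫🟫🟫🟫🔴🟩🟩❓
🟩🟩🟫⬜⬛⬜🟩❓
⬛⬛⬛⬛⬛⬛⬛⬛
⬛⬛⬛⬛⬛⬛⬛⬛

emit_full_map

⬜⬜🟦🟫⬜🟩❓
🟫🟩🟫🟫⬜🟫🟫
🟫🟫🟫🟫⬛⬛🟫
🟫🟫🟩🟫🟫⬜🟩
🟫🟫🟫🟫🔴🟩🟩
🟩🟩🟫⬜⬛⬜🟩

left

❓⬜⬜🟦🟫⬜🟩❓
❓🟫🟩🟫🟫⬜🟫🟫
❓🟫🟫🟫🟫⬛⬛🟫
❓🟫🟫🟩🟫🟫⬜🟩
❓🟫🟫🟫🔴🟩🟩🟩
❓🟩🟩🟫⬜⬛⬜🟩
⬛⬛⬛⬛⬛⬛⬛⬛
⬛⬛⬛⬛⬛⬛⬛⬛

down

❓🟫🟩🟫🟫⬜🟫🟫
❓🟫🟫🟫🟫⬛⬛🟫
❓🟫🟫🟩🟫🟫⬜🟩
❓🟫🟫🟫🟫🟩🟩🟩
❓🟩🟩🟫🔴⬛⬜🟩
⬛⬛⬛⬛⬛⬛⬛⬛
⬛⬛⬛⬛⬛⬛⬛⬛
⬛⬛⬛⬛⬛⬛⬛⬛

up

❓⬜⬜🟦🟫⬜🟩❓
❓🟫🟩🟫🟫⬜🟫🟫
❓🟫🟫🟫🟫⬛⬛🟫
❓🟫🟫🟩🟫🟫⬜🟩
❓🟫🟫🟫🔴🟩🟩🟩
❓🟩🟩🟫⬜⬛⬜🟩
⬛⬛⬛⬛⬛⬛⬛⬛
⬛⬛⬛⬛⬛⬛⬛⬛

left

❓❓⬜⬜🟦🟫⬜🟩
❓❓🟫🟩🟫🟫⬜🟫
❓❓🟫🟫🟫🟫⬛⬛
❓❓🟫🟫🟩🟫🟫⬜
❓❓🟫🟫🔴🟫🟩🟩
❓❓🟩🟩🟫⬜⬛⬜
⬛⬛⬛⬛⬛⬛⬛⬛
⬛⬛⬛⬛⬛⬛⬛⬛

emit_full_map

⬜⬜🟦🟫⬜🟩❓
🟫🟩🟫🟫⬜🟫🟫
🟫🟫🟫🟫⬛⬛🟫
🟫🟫🟩🟫🟫⬜🟩
🟫🟫🔴🟫🟩🟩🟩
🟩🟩🟫⬜⬛⬜🟩


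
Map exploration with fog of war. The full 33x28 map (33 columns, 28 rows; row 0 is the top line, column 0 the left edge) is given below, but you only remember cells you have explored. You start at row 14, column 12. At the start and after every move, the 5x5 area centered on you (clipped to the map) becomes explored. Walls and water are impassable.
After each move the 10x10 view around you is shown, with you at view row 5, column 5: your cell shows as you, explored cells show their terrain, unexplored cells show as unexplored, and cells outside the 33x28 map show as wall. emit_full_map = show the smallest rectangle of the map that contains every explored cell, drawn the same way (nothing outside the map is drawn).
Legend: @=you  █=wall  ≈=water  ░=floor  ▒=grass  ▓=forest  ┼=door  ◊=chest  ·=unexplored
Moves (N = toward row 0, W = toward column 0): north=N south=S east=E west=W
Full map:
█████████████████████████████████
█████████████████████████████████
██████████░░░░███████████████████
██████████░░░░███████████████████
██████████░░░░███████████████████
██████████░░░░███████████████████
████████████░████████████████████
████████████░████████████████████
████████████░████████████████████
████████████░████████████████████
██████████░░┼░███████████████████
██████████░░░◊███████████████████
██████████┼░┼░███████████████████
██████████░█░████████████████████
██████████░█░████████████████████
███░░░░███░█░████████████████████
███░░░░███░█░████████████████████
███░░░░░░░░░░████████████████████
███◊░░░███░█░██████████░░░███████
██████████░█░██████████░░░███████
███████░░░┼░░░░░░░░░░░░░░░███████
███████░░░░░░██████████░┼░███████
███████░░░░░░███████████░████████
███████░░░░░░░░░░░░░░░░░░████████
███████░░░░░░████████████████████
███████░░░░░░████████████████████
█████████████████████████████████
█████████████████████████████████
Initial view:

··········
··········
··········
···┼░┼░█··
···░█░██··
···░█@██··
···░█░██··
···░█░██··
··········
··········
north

··········
··········
··········
···░░░◊█··
···┼░┼░█··
···░█@██··
···░█░██··
···░█░██··
···░█░██··
··········

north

··········
··········
··········
···░░┼░█··
···░░░◊█··
···┼░@░█··
···░█░██··
···░█░██··
···░█░██··
···░█░██··

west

··········
··········
··········
···█░░┼░█·
···█░░░◊█·
···█┼@┼░█·
···█░█░██·
···█░█░██·
····░█░██·
····░█░██·

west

··········
··········
··········
···██░░┼░█
···██░░░◊█
···██@░┼░█
···██░█░██
···██░█░██
·····░█░██
·····░█░██

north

··········
··········
··········
···████░··
···██░░┼░█
···██@░░◊█
···██┼░┼░█
···██░█░██
···██░█░██
·····░█░██

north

··········
··········
··········
···████░··
···████░··
···██@░┼░█
···██░░░◊█
···██┼░┼░█
···██░█░██
···██░█░██

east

··········
··········
··········
··████░█··
··████░█··
··██░@┼░█·
··██░░░◊█·
··██┼░┼░█·
··██░█░██·
··██░█░██·

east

··········
··········
··········
·████░██··
·████░██··
·██░░@░█··
·██░░░◊█··
·██┼░┼░█··
·██░█░██··
·██░█░██··

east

··········
··········
··········
████░███··
████░███··
██░░┼@██··
██░░░◊██··
██┼░┼░██··
██░█░██···
██░█░██···

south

··········
··········
████░███··
████░███··
██░░┼░██··
██░░░@██··
██┼░┼░██··
██░█░███··
██░█░██···
··░█░██···

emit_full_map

████░███
████░███
██░░┼░██
██░░░@██
██┼░┼░██
██░█░███
██░█░██·
··░█░██·
··░█░██·

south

··········
████░███··
████░███··
██░░┼░██··
██░░░◊██··
██┼░┼@██··
██░█░███··
██░█░███··
··░█░██···
··░█░██···

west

··········
·████░███·
·████░███·
·██░░┼░██·
·██░░░◊██·
·██┼░@░██·
·██░█░███·
·██░█░███·
···░█░██··
···░█░██··

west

··········
··████░███
··████░███
··██░░┼░██
··██░░░◊██
··██┼@┼░██
··██░█░███
··██░█░███
····░█░██·
····░█░██·

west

··········
···████░██
···████░██
···██░░┼░█
···██░░░◊█
···██@░┼░█
···██░█░██
···██░█░██
·····░█░██
·····░█░██

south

···████░██
···████░██
···██░░┼░█
···██░░░◊█
···██┼░┼░█
···██@█░██
···██░█░██
···██░█░██
·····░█░██
··········

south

···████░██
···██░░┼░█
···██░░░◊█
···██┼░┼░█
···██░█░██
···██@█░██
···██░█░██
···██░█░██
··········
··········

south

···██░░┼░█
···██░░░◊█
···██┼░┼░█
···██░█░██
···██░█░██
···██@█░██
···██░█░██
···░░░░░··
··········
··········

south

···██░░░◊█
···██┼░┼░█
···██░█░██
···██░█░██
···██░█░██
···██@█░██
···░░░░░··
···██░█░··
··········
··········

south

···██┼░┼░█
···██░█░██
···██░█░██
···██░█░██
···██░█░██
···░░@░░··
···██░█░··
···██░█░··
··········
··········

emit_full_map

████░███
████░███
██░░┼░██
██░░░◊██
██┼░┼░██
██░█░███
██░█░███
██░█░██·
██░█░██·
░░@░░···
██░█░···
██░█░···

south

···██░█░██
···██░█░██
···██░█░██
···██░█░██
···░░░░░··
···██@█░··
···██░█░··
···░░┼░░··
··········
··········

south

···██░█░██
···██░█░██
···██░█░██
···░░░░░··
···██░█░··
···██@█░··
···░░┼░░··
···░░░░░··
··········
··········

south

···██░█░██
···██░█░██
···░░░░░··
···██░█░··
···██░█░··
···░░@░░··
···░░░░░··
···░░░░░··
··········
··········

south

···██░█░██
···░░░░░··
···██░█░··
···██░█░··
···░░┼░░··
···░░@░░··
···░░░░░··
···░░░░░··
··········
··········

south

···░░░░░··
···██░█░··
···██░█░··
···░░┼░░··
···░░░░░··
···░░@░░··
···░░░░░··
···░░░░░··
··········
··········

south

···██░█░··
···██░█░··
···░░┼░░··
···░░░░░··
···░░░░░··
···░░@░░··
···░░░░░··
···░░░░░··
··········
··········

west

····██░█░·
····██░█░·
····░░┼░░·
···░░░░░░·
···░░░░░░·
···░░@░░░·
···░░░░░░·
···░░░░░░·
··········
··········

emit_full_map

·████░███
·████░███
·██░░┼░██
·██░░░◊██
·██┼░┼░██
·██░█░███
·██░█░███
·██░█░██·
·██░█░██·
·░░░░░···
·██░█░···
·██░█░···
·░░┼░░···
░░░░░░···
░░░░░░···
░░@░░░···
░░░░░░···
░░░░░░···

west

·····██░█░
·····██░█░
·····░░┼░░
···█░░░░░░
···█░░░░░░
···█░@░░░░
···█░░░░░░
···█░░░░░░
··········
··········

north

·····░░░░░
·····██░█░
·····██░█░
···█░░░┼░░
···█░░░░░░
···█░@░░░░
···█░░░░░░
···█░░░░░░
···█░░░░░░
··········

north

·····██░█░
·····░░░░░
·····██░█░
···████░█░
···█░░░┼░░
···█░@░░░░
···█░░░░░░
···█░░░░░░
···█░░░░░░
···█░░░░░░

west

······██░█
······░░░░
······██░█
···█████░█
···██░░░┼░
···██@░░░░
···██░░░░░
···██░░░░░
····█░░░░░
····█░░░░░

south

······░░░░
······██░█
···█████░█
···██░░░┼░
···██░░░░░
···██@░░░░
···██░░░░░
···██░░░░░
····█░░░░░
··········

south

······██░█
···█████░█
···██░░░┼░
···██░░░░░
···██░░░░░
···██@░░░░
···██░░░░░
···██░░░░░
··········
··········

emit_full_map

···████░███
···████░███
···██░░┼░██
···██░░░◊██
···██┼░┼░██
···██░█░███
···██░█░███
···██░█░██·
···██░█░██·
···░░░░░···
···██░█░···
█████░█░···
██░░░┼░░···
██░░░░░░···
██░░░░░░···
██@░░░░░···
██░░░░░░···
██░░░░░░···


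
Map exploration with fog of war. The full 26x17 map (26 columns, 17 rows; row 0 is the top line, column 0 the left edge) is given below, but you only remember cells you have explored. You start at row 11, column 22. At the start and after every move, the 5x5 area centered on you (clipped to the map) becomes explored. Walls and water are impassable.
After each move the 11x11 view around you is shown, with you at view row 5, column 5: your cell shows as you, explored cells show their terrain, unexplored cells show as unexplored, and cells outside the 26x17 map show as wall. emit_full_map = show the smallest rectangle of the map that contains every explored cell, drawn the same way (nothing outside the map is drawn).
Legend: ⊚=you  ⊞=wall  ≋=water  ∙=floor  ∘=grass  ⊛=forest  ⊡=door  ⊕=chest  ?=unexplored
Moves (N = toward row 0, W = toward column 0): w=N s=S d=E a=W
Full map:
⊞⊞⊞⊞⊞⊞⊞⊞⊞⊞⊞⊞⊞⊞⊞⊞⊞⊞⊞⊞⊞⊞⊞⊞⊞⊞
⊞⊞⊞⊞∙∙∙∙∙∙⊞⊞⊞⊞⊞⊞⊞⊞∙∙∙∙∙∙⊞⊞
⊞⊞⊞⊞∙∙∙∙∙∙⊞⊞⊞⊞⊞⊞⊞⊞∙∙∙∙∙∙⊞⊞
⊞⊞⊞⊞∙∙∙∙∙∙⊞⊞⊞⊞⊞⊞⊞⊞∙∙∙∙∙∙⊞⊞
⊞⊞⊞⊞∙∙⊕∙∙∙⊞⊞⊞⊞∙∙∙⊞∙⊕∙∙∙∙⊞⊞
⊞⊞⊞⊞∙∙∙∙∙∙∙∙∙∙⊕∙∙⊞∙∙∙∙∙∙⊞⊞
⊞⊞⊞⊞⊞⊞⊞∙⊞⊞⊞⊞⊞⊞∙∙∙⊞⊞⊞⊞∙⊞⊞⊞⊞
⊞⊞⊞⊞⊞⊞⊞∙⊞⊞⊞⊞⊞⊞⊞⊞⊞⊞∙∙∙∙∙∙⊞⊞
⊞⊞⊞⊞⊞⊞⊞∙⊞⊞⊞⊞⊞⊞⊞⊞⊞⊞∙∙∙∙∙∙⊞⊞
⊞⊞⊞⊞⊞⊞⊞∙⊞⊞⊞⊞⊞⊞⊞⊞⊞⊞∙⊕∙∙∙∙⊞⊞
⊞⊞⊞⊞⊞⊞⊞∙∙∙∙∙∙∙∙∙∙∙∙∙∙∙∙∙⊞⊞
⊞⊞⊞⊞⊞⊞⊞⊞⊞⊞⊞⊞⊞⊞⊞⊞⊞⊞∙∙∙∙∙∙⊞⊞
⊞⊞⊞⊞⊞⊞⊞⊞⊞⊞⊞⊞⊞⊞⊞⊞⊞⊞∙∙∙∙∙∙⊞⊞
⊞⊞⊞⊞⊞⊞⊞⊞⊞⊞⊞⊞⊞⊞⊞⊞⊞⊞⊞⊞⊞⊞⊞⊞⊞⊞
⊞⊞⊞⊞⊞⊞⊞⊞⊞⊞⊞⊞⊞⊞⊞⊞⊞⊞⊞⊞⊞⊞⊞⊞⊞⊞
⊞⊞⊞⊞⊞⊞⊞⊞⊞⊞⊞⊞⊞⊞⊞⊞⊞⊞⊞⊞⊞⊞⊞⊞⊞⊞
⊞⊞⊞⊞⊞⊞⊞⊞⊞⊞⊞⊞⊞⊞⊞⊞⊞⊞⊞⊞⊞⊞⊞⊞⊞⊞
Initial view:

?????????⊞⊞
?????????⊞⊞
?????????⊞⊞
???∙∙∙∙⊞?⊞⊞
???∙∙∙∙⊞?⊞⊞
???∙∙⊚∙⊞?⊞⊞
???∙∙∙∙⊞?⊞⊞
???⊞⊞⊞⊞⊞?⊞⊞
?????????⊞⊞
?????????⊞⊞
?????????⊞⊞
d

????????⊞⊞⊞
????????⊞⊞⊞
????????⊞⊞⊞
??∙∙∙∙⊞⊞⊞⊞⊞
??∙∙∙∙⊞⊞⊞⊞⊞
??∙∙∙⊚⊞⊞⊞⊞⊞
??∙∙∙∙⊞⊞⊞⊞⊞
??⊞⊞⊞⊞⊞⊞⊞⊞⊞
????????⊞⊞⊞
????????⊞⊞⊞
????????⊞⊞⊞

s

????????⊞⊞⊞
????????⊞⊞⊞
??∙∙∙∙⊞⊞⊞⊞⊞
??∙∙∙∙⊞⊞⊞⊞⊞
??∙∙∙∙⊞⊞⊞⊞⊞
??∙∙∙⊚⊞⊞⊞⊞⊞
??⊞⊞⊞⊞⊞⊞⊞⊞⊞
???⊞⊞⊞⊞⊞⊞⊞⊞
????????⊞⊞⊞
????????⊞⊞⊞
⊞⊞⊞⊞⊞⊞⊞⊞⊞⊞⊞

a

?????????⊞⊞
?????????⊞⊞
???∙∙∙∙⊞⊞⊞⊞
???∙∙∙∙⊞⊞⊞⊞
???∙∙∙∙⊞⊞⊞⊞
???∙∙⊚∙⊞⊞⊞⊞
???⊞⊞⊞⊞⊞⊞⊞⊞
???⊞⊞⊞⊞⊞⊞⊞⊞
?????????⊞⊞
?????????⊞⊞
⊞⊞⊞⊞⊞⊞⊞⊞⊞⊞⊞

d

????????⊞⊞⊞
????????⊞⊞⊞
??∙∙∙∙⊞⊞⊞⊞⊞
??∙∙∙∙⊞⊞⊞⊞⊞
??∙∙∙∙⊞⊞⊞⊞⊞
??∙∙∙⊚⊞⊞⊞⊞⊞
??⊞⊞⊞⊞⊞⊞⊞⊞⊞
??⊞⊞⊞⊞⊞⊞⊞⊞⊞
????????⊞⊞⊞
????????⊞⊞⊞
⊞⊞⊞⊞⊞⊞⊞⊞⊞⊞⊞

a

?????????⊞⊞
?????????⊞⊞
???∙∙∙∙⊞⊞⊞⊞
???∙∙∙∙⊞⊞⊞⊞
???∙∙∙∙⊞⊞⊞⊞
???∙∙⊚∙⊞⊞⊞⊞
???⊞⊞⊞⊞⊞⊞⊞⊞
???⊞⊞⊞⊞⊞⊞⊞⊞
?????????⊞⊞
?????????⊞⊞
⊞⊞⊞⊞⊞⊞⊞⊞⊞⊞⊞

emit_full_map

∙∙∙∙⊞⊞
∙∙∙∙⊞⊞
∙∙∙∙⊞⊞
∙∙⊚∙⊞⊞
⊞⊞⊞⊞⊞⊞
⊞⊞⊞⊞⊞⊞

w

?????????⊞⊞
?????????⊞⊞
?????????⊞⊞
???∙∙∙∙⊞⊞⊞⊞
???∙∙∙∙⊞⊞⊞⊞
???∙∙⊚∙⊞⊞⊞⊞
???∙∙∙∙⊞⊞⊞⊞
???⊞⊞⊞⊞⊞⊞⊞⊞
???⊞⊞⊞⊞⊞⊞⊞⊞
?????????⊞⊞
?????????⊞⊞

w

?????????⊞⊞
?????????⊞⊞
?????????⊞⊞
???∙∙∙∙⊞?⊞⊞
???∙∙∙∙⊞⊞⊞⊞
???∙∙⊚∙⊞⊞⊞⊞
???∙∙∙∙⊞⊞⊞⊞
???∙∙∙∙⊞⊞⊞⊞
???⊞⊞⊞⊞⊞⊞⊞⊞
???⊞⊞⊞⊞⊞⊞⊞⊞
?????????⊞⊞

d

????????⊞⊞⊞
????????⊞⊞⊞
????????⊞⊞⊞
??∙∙∙∙⊞⊞⊞⊞⊞
??∙∙∙∙⊞⊞⊞⊞⊞
??∙∙∙⊚⊞⊞⊞⊞⊞
??∙∙∙∙⊞⊞⊞⊞⊞
??∙∙∙∙⊞⊞⊞⊞⊞
??⊞⊞⊞⊞⊞⊞⊞⊞⊞
??⊞⊞⊞⊞⊞⊞⊞⊞⊞
????????⊞⊞⊞

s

????????⊞⊞⊞
????????⊞⊞⊞
??∙∙∙∙⊞⊞⊞⊞⊞
??∙∙∙∙⊞⊞⊞⊞⊞
??∙∙∙∙⊞⊞⊞⊞⊞
??∙∙∙⊚⊞⊞⊞⊞⊞
??∙∙∙∙⊞⊞⊞⊞⊞
??⊞⊞⊞⊞⊞⊞⊞⊞⊞
??⊞⊞⊞⊞⊞⊞⊞⊞⊞
????????⊞⊞⊞
????????⊞⊞⊞

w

????????⊞⊞⊞
????????⊞⊞⊞
????????⊞⊞⊞
??∙∙∙∙⊞⊞⊞⊞⊞
??∙∙∙∙⊞⊞⊞⊞⊞
??∙∙∙⊚⊞⊞⊞⊞⊞
??∙∙∙∙⊞⊞⊞⊞⊞
??∙∙∙∙⊞⊞⊞⊞⊞
??⊞⊞⊞⊞⊞⊞⊞⊞⊞
??⊞⊞⊞⊞⊞⊞⊞⊞⊞
????????⊞⊞⊞

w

????????⊞⊞⊞
????????⊞⊞⊞
????????⊞⊞⊞
???∙∙∙⊞⊞⊞⊞⊞
??∙∙∙∙⊞⊞⊞⊞⊞
??∙∙∙⊚⊞⊞⊞⊞⊞
??∙∙∙∙⊞⊞⊞⊞⊞
??∙∙∙∙⊞⊞⊞⊞⊞
??∙∙∙∙⊞⊞⊞⊞⊞
??⊞⊞⊞⊞⊞⊞⊞⊞⊞
??⊞⊞⊞⊞⊞⊞⊞⊞⊞

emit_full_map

?∙∙∙⊞⊞
∙∙∙∙⊞⊞
∙∙∙⊚⊞⊞
∙∙∙∙⊞⊞
∙∙∙∙⊞⊞
∙∙∙∙⊞⊞
⊞⊞⊞⊞⊞⊞
⊞⊞⊞⊞⊞⊞

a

?????????⊞⊞
?????????⊞⊞
?????????⊞⊞
???∙∙∙∙⊞⊞⊞⊞
???∙∙∙∙⊞⊞⊞⊞
???∙∙⊚∙⊞⊞⊞⊞
???∙∙∙∙⊞⊞⊞⊞
???∙∙∙∙⊞⊞⊞⊞
???∙∙∙∙⊞⊞⊞⊞
???⊞⊞⊞⊞⊞⊞⊞⊞
???⊞⊞⊞⊞⊞⊞⊞⊞

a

??????????⊞
??????????⊞
??????????⊞
???∙∙∙∙∙⊞⊞⊞
???∙∙∙∙∙⊞⊞⊞
???⊕∙⊚∙∙⊞⊞⊞
???∙∙∙∙∙⊞⊞⊞
???∙∙∙∙∙⊞⊞⊞
????∙∙∙∙⊞⊞⊞
????⊞⊞⊞⊞⊞⊞⊞
????⊞⊞⊞⊞⊞⊞⊞

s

??????????⊞
??????????⊞
???∙∙∙∙∙⊞⊞⊞
???∙∙∙∙∙⊞⊞⊞
???⊕∙∙∙∙⊞⊞⊞
???∙∙⊚∙∙⊞⊞⊞
???∙∙∙∙∙⊞⊞⊞
???∙∙∙∙∙⊞⊞⊞
????⊞⊞⊞⊞⊞⊞⊞
????⊞⊞⊞⊞⊞⊞⊞
??????????⊞

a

???????????
???????????
????∙∙∙∙∙⊞⊞
???∙∙∙∙∙∙⊞⊞
???∙⊕∙∙∙∙⊞⊞
???∙∙⊚∙∙∙⊞⊞
???∙∙∙∙∙∙⊞⊞
???∙∙∙∙∙∙⊞⊞
?????⊞⊞⊞⊞⊞⊞
?????⊞⊞⊞⊞⊞⊞
???????????

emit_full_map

?∙∙∙∙∙⊞⊞
∙∙∙∙∙∙⊞⊞
∙⊕∙∙∙∙⊞⊞
∙∙⊚∙∙∙⊞⊞
∙∙∙∙∙∙⊞⊞
∙∙∙∙∙∙⊞⊞
??⊞⊞⊞⊞⊞⊞
??⊞⊞⊞⊞⊞⊞

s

???????????
????∙∙∙∙∙⊞⊞
???∙∙∙∙∙∙⊞⊞
???∙⊕∙∙∙∙⊞⊞
???∙∙∙∙∙∙⊞⊞
???∙∙⊚∙∙∙⊞⊞
???∙∙∙∙∙∙⊞⊞
???⊞⊞⊞⊞⊞⊞⊞⊞
?????⊞⊞⊞⊞⊞⊞
???????????
???????????

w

???????????
???????????
????∙∙∙∙∙⊞⊞
???∙∙∙∙∙∙⊞⊞
???∙⊕∙∙∙∙⊞⊞
???∙∙⊚∙∙∙⊞⊞
???∙∙∙∙∙∙⊞⊞
???∙∙∙∙∙∙⊞⊞
???⊞⊞⊞⊞⊞⊞⊞⊞
?????⊞⊞⊞⊞⊞⊞
???????????

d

??????????⊞
??????????⊞
???∙∙∙∙∙⊞⊞⊞
??∙∙∙∙∙∙⊞⊞⊞
??∙⊕∙∙∙∙⊞⊞⊞
??∙∙∙⊚∙∙⊞⊞⊞
??∙∙∙∙∙∙⊞⊞⊞
??∙∙∙∙∙∙⊞⊞⊞
??⊞⊞⊞⊞⊞⊞⊞⊞⊞
????⊞⊞⊞⊞⊞⊞⊞
??????????⊞

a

???????????
???????????
????∙∙∙∙∙⊞⊞
???∙∙∙∙∙∙⊞⊞
???∙⊕∙∙∙∙⊞⊞
???∙∙⊚∙∙∙⊞⊞
???∙∙∙∙∙∙⊞⊞
???∙∙∙∙∙∙⊞⊞
???⊞⊞⊞⊞⊞⊞⊞⊞
?????⊞⊞⊞⊞⊞⊞
???????????

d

??????????⊞
??????????⊞
???∙∙∙∙∙⊞⊞⊞
??∙∙∙∙∙∙⊞⊞⊞
??∙⊕∙∙∙∙⊞⊞⊞
??∙∙∙⊚∙∙⊞⊞⊞
??∙∙∙∙∙∙⊞⊞⊞
??∙∙∙∙∙∙⊞⊞⊞
??⊞⊞⊞⊞⊞⊞⊞⊞⊞
????⊞⊞⊞⊞⊞⊞⊞
??????????⊞

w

??????????⊞
??????????⊞
??????????⊞
???∙∙∙∙∙⊞⊞⊞
??∙∙∙∙∙∙⊞⊞⊞
??∙⊕∙⊚∙∙⊞⊞⊞
??∙∙∙∙∙∙⊞⊞⊞
??∙∙∙∙∙∙⊞⊞⊞
??∙∙∙∙∙∙⊞⊞⊞
??⊞⊞⊞⊞⊞⊞⊞⊞⊞
????⊞⊞⊞⊞⊞⊞⊞

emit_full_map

?∙∙∙∙∙⊞⊞
∙∙∙∙∙∙⊞⊞
∙⊕∙⊚∙∙⊞⊞
∙∙∙∙∙∙⊞⊞
∙∙∙∙∙∙⊞⊞
∙∙∙∙∙∙⊞⊞
⊞⊞⊞⊞⊞⊞⊞⊞
??⊞⊞⊞⊞⊞⊞

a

???????????
???????????
???????????
???∙∙∙∙∙∙⊞⊞
???∙∙∙∙∙∙⊞⊞
???∙⊕⊚∙∙∙⊞⊞
???∙∙∙∙∙∙⊞⊞
???∙∙∙∙∙∙⊞⊞
???∙∙∙∙∙∙⊞⊞
???⊞⊞⊞⊞⊞⊞⊞⊞
?????⊞⊞⊞⊞⊞⊞

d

??????????⊞
??????????⊞
??????????⊞
??∙∙∙∙∙∙⊞⊞⊞
??∙∙∙∙∙∙⊞⊞⊞
??∙⊕∙⊚∙∙⊞⊞⊞
??∙∙∙∙∙∙⊞⊞⊞
??∙∙∙∙∙∙⊞⊞⊞
??∙∙∙∙∙∙⊞⊞⊞
??⊞⊞⊞⊞⊞⊞⊞⊞⊞
????⊞⊞⊞⊞⊞⊞⊞

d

?????????⊞⊞
?????????⊞⊞
?????????⊞⊞
?∙∙∙∙∙∙⊞⊞⊞⊞
?∙∙∙∙∙∙⊞⊞⊞⊞
?∙⊕∙∙⊚∙⊞⊞⊞⊞
?∙∙∙∙∙∙⊞⊞⊞⊞
?∙∙∙∙∙∙⊞⊞⊞⊞
?∙∙∙∙∙∙⊞⊞⊞⊞
?⊞⊞⊞⊞⊞⊞⊞⊞⊞⊞
???⊞⊞⊞⊞⊞⊞⊞⊞

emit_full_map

∙∙∙∙∙∙⊞⊞
∙∙∙∙∙∙⊞⊞
∙⊕∙∙⊚∙⊞⊞
∙∙∙∙∙∙⊞⊞
∙∙∙∙∙∙⊞⊞
∙∙∙∙∙∙⊞⊞
⊞⊞⊞⊞⊞⊞⊞⊞
??⊞⊞⊞⊞⊞⊞


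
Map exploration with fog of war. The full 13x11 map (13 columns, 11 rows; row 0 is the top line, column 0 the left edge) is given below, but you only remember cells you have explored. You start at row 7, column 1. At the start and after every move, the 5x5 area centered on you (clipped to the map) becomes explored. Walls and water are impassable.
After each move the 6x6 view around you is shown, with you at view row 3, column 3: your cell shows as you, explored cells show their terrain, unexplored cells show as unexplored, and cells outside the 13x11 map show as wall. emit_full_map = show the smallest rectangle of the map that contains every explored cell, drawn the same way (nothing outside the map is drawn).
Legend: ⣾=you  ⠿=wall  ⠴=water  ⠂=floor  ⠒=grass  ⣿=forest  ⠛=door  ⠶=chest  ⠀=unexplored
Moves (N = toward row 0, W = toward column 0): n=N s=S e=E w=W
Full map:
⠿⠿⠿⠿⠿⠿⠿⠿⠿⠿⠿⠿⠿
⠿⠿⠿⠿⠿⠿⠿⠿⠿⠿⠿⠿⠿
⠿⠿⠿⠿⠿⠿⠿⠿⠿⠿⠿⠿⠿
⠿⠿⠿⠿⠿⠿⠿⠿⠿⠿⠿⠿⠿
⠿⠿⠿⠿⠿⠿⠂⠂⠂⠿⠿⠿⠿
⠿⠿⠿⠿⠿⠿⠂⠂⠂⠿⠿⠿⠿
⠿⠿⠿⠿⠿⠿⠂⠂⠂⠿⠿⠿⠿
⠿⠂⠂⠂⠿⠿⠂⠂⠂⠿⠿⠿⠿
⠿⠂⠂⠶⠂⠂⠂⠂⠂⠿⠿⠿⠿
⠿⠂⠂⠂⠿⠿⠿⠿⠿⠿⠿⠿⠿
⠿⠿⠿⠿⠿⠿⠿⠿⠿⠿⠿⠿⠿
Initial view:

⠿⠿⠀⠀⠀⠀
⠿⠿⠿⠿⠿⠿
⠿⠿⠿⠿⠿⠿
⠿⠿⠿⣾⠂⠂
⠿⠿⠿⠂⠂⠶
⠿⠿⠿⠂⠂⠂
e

⠿⠀⠀⠀⠀⠀
⠿⠿⠿⠿⠿⠿
⠿⠿⠿⠿⠿⠿
⠿⠿⠂⣾⠂⠿
⠿⠿⠂⠂⠶⠂
⠿⠿⠂⠂⠂⠿

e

⠀⠀⠀⠀⠀⠀
⠿⠿⠿⠿⠿⠿
⠿⠿⠿⠿⠿⠿
⠿⠂⠂⣾⠿⠿
⠿⠂⠂⠶⠂⠂
⠿⠂⠂⠂⠿⠿

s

⠿⠿⠿⠿⠿⠿
⠿⠿⠿⠿⠿⠿
⠿⠂⠂⠂⠿⠿
⠿⠂⠂⣾⠂⠂
⠿⠂⠂⠂⠿⠿
⠀⠿⠿⠿⠿⠿

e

⠿⠿⠿⠿⠿⠀
⠿⠿⠿⠿⠿⠂
⠂⠂⠂⠿⠿⠂
⠂⠂⠶⣾⠂⠂
⠂⠂⠂⠿⠿⠿
⠿⠿⠿⠿⠿⠿

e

⠿⠿⠿⠿⠀⠀
⠿⠿⠿⠿⠂⠂
⠂⠂⠿⠿⠂⠂
⠂⠶⠂⣾⠂⠂
⠂⠂⠿⠿⠿⠿
⠿⠿⠿⠿⠿⠿

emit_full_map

⠿⠿⠿⠿⠿⠿⠀⠀
⠿⠿⠿⠿⠿⠿⠂⠂
⠿⠂⠂⠂⠿⠿⠂⠂
⠿⠂⠂⠶⠂⣾⠂⠂
⠿⠂⠂⠂⠿⠿⠿⠿
⠀⠿⠿⠿⠿⠿⠿⠿

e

⠿⠿⠿⠀⠀⠀
⠿⠿⠿⠂⠂⠂
⠂⠿⠿⠂⠂⠂
⠶⠂⠂⣾⠂⠂
⠂⠿⠿⠿⠿⠿
⠿⠿⠿⠿⠿⠿

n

⠀⠀⠀⠀⠀⠀
⠿⠿⠿⠂⠂⠂
⠿⠿⠿⠂⠂⠂
⠂⠿⠿⣾⠂⠂
⠶⠂⠂⠂⠂⠂
⠂⠿⠿⠿⠿⠿

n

⠀⠀⠀⠀⠀⠀
⠀⠿⠿⠂⠂⠂
⠿⠿⠿⠂⠂⠂
⠿⠿⠿⣾⠂⠂
⠂⠿⠿⠂⠂⠂
⠶⠂⠂⠂⠂⠂

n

⠀⠀⠀⠀⠀⠀
⠀⠿⠿⠿⠿⠿
⠀⠿⠿⠂⠂⠂
⠿⠿⠿⣾⠂⠂
⠿⠿⠿⠂⠂⠂
⠂⠿⠿⠂⠂⠂

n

⠀⠀⠀⠀⠀⠀
⠀⠿⠿⠿⠿⠿
⠀⠿⠿⠿⠿⠿
⠀⠿⠿⣾⠂⠂
⠿⠿⠿⠂⠂⠂
⠿⠿⠿⠂⠂⠂

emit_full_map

⠀⠀⠀⠀⠿⠿⠿⠿⠿
⠀⠀⠀⠀⠿⠿⠿⠿⠿
⠀⠀⠀⠀⠿⠿⣾⠂⠂
⠿⠿⠿⠿⠿⠿⠂⠂⠂
⠿⠿⠿⠿⠿⠿⠂⠂⠂
⠿⠂⠂⠂⠿⠿⠂⠂⠂
⠿⠂⠂⠶⠂⠂⠂⠂⠂
⠿⠂⠂⠂⠿⠿⠿⠿⠿
⠀⠿⠿⠿⠿⠿⠿⠿⠿

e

⠀⠀⠀⠀⠀⠀
⠿⠿⠿⠿⠿⠿
⠿⠿⠿⠿⠿⠿
⠿⠿⠂⣾⠂⠿
⠿⠿⠂⠂⠂⠿
⠿⠿⠂⠂⠂⠿

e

⠀⠀⠀⠀⠀⠀
⠿⠿⠿⠿⠿⠿
⠿⠿⠿⠿⠿⠿
⠿⠂⠂⣾⠿⠿
⠿⠂⠂⠂⠿⠿
⠿⠂⠂⠂⠿⠿

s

⠿⠿⠿⠿⠿⠿
⠿⠿⠿⠿⠿⠿
⠿⠂⠂⠂⠿⠿
⠿⠂⠂⣾⠿⠿
⠿⠂⠂⠂⠿⠿
⠿⠂⠂⠂⠿⠿

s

⠿⠿⠿⠿⠿⠿
⠿⠂⠂⠂⠿⠿
⠿⠂⠂⠂⠿⠿
⠿⠂⠂⣾⠿⠿
⠿⠂⠂⠂⠿⠿
⠂⠂⠂⠂⠿⠿

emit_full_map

⠀⠀⠀⠀⠿⠿⠿⠿⠿⠿⠿
⠀⠀⠀⠀⠿⠿⠿⠿⠿⠿⠿
⠀⠀⠀⠀⠿⠿⠂⠂⠂⠿⠿
⠿⠿⠿⠿⠿⠿⠂⠂⠂⠿⠿
⠿⠿⠿⠿⠿⠿⠂⠂⣾⠿⠿
⠿⠂⠂⠂⠿⠿⠂⠂⠂⠿⠿
⠿⠂⠂⠶⠂⠂⠂⠂⠂⠿⠿
⠿⠂⠂⠂⠿⠿⠿⠿⠿⠀⠀
⠀⠿⠿⠿⠿⠿⠿⠿⠿⠀⠀
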